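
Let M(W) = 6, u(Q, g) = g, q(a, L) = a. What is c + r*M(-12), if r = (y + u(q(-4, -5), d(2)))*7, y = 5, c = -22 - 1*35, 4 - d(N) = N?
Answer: 237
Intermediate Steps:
d(N) = 4 - N
c = -57 (c = -22 - 35 = -57)
r = 49 (r = (5 + (4 - 1*2))*7 = (5 + (4 - 2))*7 = (5 + 2)*7 = 7*7 = 49)
c + r*M(-12) = -57 + 49*6 = -57 + 294 = 237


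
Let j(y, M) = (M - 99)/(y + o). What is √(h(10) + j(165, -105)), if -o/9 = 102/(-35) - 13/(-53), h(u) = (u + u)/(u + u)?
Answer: I*√270631009/58439 ≈ 0.28151*I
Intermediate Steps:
h(u) = 1 (h(u) = (2*u)/((2*u)) = (2*u)*(1/(2*u)) = 1)
o = 44559/1855 (o = -9*(102/(-35) - 13/(-53)) = -9*(102*(-1/35) - 13*(-1/53)) = -9*(-102/35 + 13/53) = -9*(-4951/1855) = 44559/1855 ≈ 24.021)
j(y, M) = (-99 + M)/(44559/1855 + y) (j(y, M) = (M - 99)/(y + 44559/1855) = (-99 + M)/(44559/1855 + y))
√(h(10) + j(165, -105)) = √(1 + 1855*(-99 - 105)/(44559 + 1855*165)) = √(1 + 1855*(-204)/(44559 + 306075)) = √(1 + 1855*(-204)/350634) = √(1 + 1855*(1/350634)*(-204)) = √(1 - 63070/58439) = √(-4631/58439) = I*√270631009/58439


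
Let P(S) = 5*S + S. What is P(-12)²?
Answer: 5184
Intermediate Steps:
P(S) = 6*S
P(-12)² = (6*(-12))² = (-72)² = 5184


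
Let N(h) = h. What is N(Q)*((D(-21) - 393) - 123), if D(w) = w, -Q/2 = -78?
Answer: -83772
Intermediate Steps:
Q = 156 (Q = -2*(-78) = 156)
N(Q)*((D(-21) - 393) - 123) = 156*((-21 - 393) - 123) = 156*(-414 - 123) = 156*(-537) = -83772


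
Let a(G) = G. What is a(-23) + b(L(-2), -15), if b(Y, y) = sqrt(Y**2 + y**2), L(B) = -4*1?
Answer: -23 + sqrt(241) ≈ -7.4758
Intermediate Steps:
L(B) = -4
a(-23) + b(L(-2), -15) = -23 + sqrt((-4)**2 + (-15)**2) = -23 + sqrt(16 + 225) = -23 + sqrt(241)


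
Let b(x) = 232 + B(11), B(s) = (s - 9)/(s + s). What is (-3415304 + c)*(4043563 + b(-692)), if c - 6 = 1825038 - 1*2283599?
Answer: -15665092007074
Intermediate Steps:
B(s) = (-9 + s)/(2*s) (B(s) = (-9 + s)/((2*s)) = (-9 + s)*(1/(2*s)) = (-9 + s)/(2*s))
c = -458555 (c = 6 + (1825038 - 1*2283599) = 6 + (1825038 - 2283599) = 6 - 458561 = -458555)
b(x) = 2553/11 (b(x) = 232 + (1/2)*(-9 + 11)/11 = 232 + (1/2)*(1/11)*2 = 232 + 1/11 = 2553/11)
(-3415304 + c)*(4043563 + b(-692)) = (-3415304 - 458555)*(4043563 + 2553/11) = -3873859*44481746/11 = -15665092007074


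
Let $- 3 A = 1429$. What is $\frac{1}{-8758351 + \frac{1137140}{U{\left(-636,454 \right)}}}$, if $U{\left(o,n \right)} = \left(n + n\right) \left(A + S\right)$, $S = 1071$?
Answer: $- \frac{404968}{3546851034913} \approx -1.1418 \cdot 10^{-7}$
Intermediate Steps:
$A = - \frac{1429}{3}$ ($A = \left(- \frac{1}{3}\right) 1429 = - \frac{1429}{3} \approx -476.33$)
$U{\left(o,n \right)} = \frac{3568 n}{3}$ ($U{\left(o,n \right)} = \left(n + n\right) \left(- \frac{1429}{3} + 1071\right) = 2 n \frac{1784}{3} = \frac{3568 n}{3}$)
$\frac{1}{-8758351 + \frac{1137140}{U{\left(-636,454 \right)}}} = \frac{1}{-8758351 + \frac{1137140}{\frac{3568}{3} \cdot 454}} = \frac{1}{-8758351 + \frac{1137140}{\frac{1619872}{3}}} = \frac{1}{-8758351 + 1137140 \cdot \frac{3}{1619872}} = \frac{1}{-8758351 + \frac{852855}{404968}} = \frac{1}{- \frac{3546851034913}{404968}} = - \frac{404968}{3546851034913}$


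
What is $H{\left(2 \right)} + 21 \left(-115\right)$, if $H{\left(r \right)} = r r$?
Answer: $-2411$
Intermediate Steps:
$H{\left(r \right)} = r^{2}$
$H{\left(2 \right)} + 21 \left(-115\right) = 2^{2} + 21 \left(-115\right) = 4 - 2415 = -2411$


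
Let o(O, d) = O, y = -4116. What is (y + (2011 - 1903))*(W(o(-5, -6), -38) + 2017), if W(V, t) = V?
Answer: -8064096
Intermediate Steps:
(y + (2011 - 1903))*(W(o(-5, -6), -38) + 2017) = (-4116 + (2011 - 1903))*(-5 + 2017) = (-4116 + 108)*2012 = -4008*2012 = -8064096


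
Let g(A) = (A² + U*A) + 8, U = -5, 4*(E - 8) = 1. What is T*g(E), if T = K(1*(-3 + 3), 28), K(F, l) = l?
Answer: 3899/4 ≈ 974.75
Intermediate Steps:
E = 33/4 (E = 8 + (¼)*1 = 8 + ¼ = 33/4 ≈ 8.2500)
T = 28
g(A) = 8 + A² - 5*A (g(A) = (A² - 5*A) + 8 = 8 + A² - 5*A)
T*g(E) = 28*(8 + (33/4)² - 5*33/4) = 28*(8 + 1089/16 - 165/4) = 28*(557/16) = 3899/4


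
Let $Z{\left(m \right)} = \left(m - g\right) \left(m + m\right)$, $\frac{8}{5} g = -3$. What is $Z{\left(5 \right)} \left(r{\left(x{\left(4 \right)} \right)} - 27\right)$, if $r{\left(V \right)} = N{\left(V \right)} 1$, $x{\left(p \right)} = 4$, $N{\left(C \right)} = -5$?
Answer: $-2200$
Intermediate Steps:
$g = - \frac{15}{8}$ ($g = \frac{5}{8} \left(-3\right) = - \frac{15}{8} \approx -1.875$)
$Z{\left(m \right)} = 2 m \left(\frac{15}{8} + m\right)$ ($Z{\left(m \right)} = \left(m - - \frac{15}{8}\right) \left(m + m\right) = \left(m + \frac{15}{8}\right) 2 m = \left(\frac{15}{8} + m\right) 2 m = 2 m \left(\frac{15}{8} + m\right)$)
$r{\left(V \right)} = -5$ ($r{\left(V \right)} = \left(-5\right) 1 = -5$)
$Z{\left(5 \right)} \left(r{\left(x{\left(4 \right)} \right)} - 27\right) = \frac{1}{4} \cdot 5 \left(15 + 8 \cdot 5\right) \left(-5 - 27\right) = \frac{1}{4} \cdot 5 \left(15 + 40\right) \left(-32\right) = \frac{1}{4} \cdot 5 \cdot 55 \left(-32\right) = \frac{275}{4} \left(-32\right) = -2200$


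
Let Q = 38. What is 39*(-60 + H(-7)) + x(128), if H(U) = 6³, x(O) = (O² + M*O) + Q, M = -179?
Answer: -406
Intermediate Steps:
x(O) = 38 + O² - 179*O (x(O) = (O² - 179*O) + 38 = 38 + O² - 179*O)
H(U) = 216
39*(-60 + H(-7)) + x(128) = 39*(-60 + 216) + (38 + 128² - 179*128) = 39*156 + (38 + 16384 - 22912) = 6084 - 6490 = -406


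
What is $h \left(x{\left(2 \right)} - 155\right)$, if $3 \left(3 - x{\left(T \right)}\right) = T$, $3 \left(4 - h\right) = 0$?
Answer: $- \frac{1832}{3} \approx -610.67$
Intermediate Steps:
$h = 4$ ($h = 4 - 0 = 4 + 0 = 4$)
$x{\left(T \right)} = 3 - \frac{T}{3}$
$h \left(x{\left(2 \right)} - 155\right) = 4 \left(\left(3 - \frac{2}{3}\right) - 155\right) = 4 \left(\frac{7}{3} - 155\right) = 4 \left(- \frac{458}{3}\right) = - \frac{1832}{3}$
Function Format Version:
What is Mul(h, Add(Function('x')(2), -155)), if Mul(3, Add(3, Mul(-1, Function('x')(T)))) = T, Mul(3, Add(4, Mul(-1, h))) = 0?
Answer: Rational(-1832, 3) ≈ -610.67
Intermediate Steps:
h = 4 (h = Add(4, Mul(Rational(-1, 3), 0)) = Add(4, 0) = 4)
Function('x')(T) = Add(3, Mul(Rational(-1, 3), T))
Mul(h, Add(Function('x')(2), -155)) = Mul(4, Add(Add(3, Mul(Rational(-1, 3), 2)), -155)) = Mul(4, Add(Add(3, Rational(-2, 3)), -155)) = Mul(4, Add(Rational(7, 3), -155)) = Mul(4, Rational(-458, 3)) = Rational(-1832, 3)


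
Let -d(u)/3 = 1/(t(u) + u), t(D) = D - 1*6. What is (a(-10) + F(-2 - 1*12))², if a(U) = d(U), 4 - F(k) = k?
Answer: 221841/676 ≈ 328.17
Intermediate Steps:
F(k) = 4 - k
t(D) = -6 + D (t(D) = D - 6 = -6 + D)
d(u) = -3/(-6 + 2*u) (d(u) = -3/((-6 + u) + u) = -3/(-6 + 2*u))
a(U) = -3/(-6 + 2*U)
(a(-10) + F(-2 - 1*12))² = (-3/(-6 + 2*(-10)) + (4 - (-2 - 1*12)))² = (-3/(-6 - 20) + (4 - (-2 - 12)))² = (-3/(-26) + (4 - 1*(-14)))² = (-3*(-1/26) + (4 + 14))² = (3/26 + 18)² = (471/26)² = 221841/676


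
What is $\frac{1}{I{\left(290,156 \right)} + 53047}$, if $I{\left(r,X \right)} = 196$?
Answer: $\frac{1}{53243} \approx 1.8782 \cdot 10^{-5}$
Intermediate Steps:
$\frac{1}{I{\left(290,156 \right)} + 53047} = \frac{1}{196 + 53047} = \frac{1}{53243}$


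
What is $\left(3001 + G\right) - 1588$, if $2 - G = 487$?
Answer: $928$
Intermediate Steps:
$G = -485$ ($G = 2 - 487 = -485$)
$\left(3001 + G\right) - 1588 = \left(3001 - 485\right) - 1588 = 2516 - 1588 = 928$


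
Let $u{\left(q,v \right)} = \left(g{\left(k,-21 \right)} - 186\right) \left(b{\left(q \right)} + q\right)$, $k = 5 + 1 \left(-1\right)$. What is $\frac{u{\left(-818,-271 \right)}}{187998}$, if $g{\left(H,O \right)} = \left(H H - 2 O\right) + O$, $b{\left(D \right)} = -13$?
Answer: $\frac{41273}{62666} \approx 0.65862$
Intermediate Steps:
$k = 4$ ($k = 5 - 1 = 4$)
$g{\left(H,O \right)} = H^{2} - O$ ($g{\left(H,O \right)} = \left(H^{2} - 2 O\right) + O = H^{2} - O$)
$u{\left(q,v \right)} = 1937 - 149 q$ ($u{\left(q,v \right)} = \left(\left(4^{2} - -21\right) - 186\right) \left(-13 + q\right) = \left(\left(16 + 21\right) - 186\right) \left(-13 + q\right) = \left(37 - 186\right) \left(-13 + q\right) = - 149 \left(-13 + q\right) = 1937 - 149 q$)
$\frac{u{\left(-818,-271 \right)}}{187998} = \frac{1937 - -121882}{187998} = \left(1937 + 121882\right) \frac{1}{187998} = 123819 \cdot \frac{1}{187998} = \frac{41273}{62666}$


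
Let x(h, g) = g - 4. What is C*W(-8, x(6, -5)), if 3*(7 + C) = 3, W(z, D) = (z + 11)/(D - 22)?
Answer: 18/31 ≈ 0.58065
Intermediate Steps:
x(h, g) = -4 + g
W(z, D) = (11 + z)/(-22 + D)
C = -6 (C = -7 + (1/3)*3 = -7 + 1 = -6)
C*W(-8, x(6, -5)) = -6*(11 - 8)/(-22 + (-4 - 5)) = -6*3/(-22 - 9) = -6*3/(-31) = -(-6)*3/31 = -6*(-3/31) = 18/31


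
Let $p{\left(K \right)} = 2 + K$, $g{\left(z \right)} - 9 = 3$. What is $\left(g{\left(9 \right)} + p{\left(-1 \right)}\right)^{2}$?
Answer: $169$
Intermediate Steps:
$g{\left(z \right)} = 12$ ($g{\left(z \right)} = 9 + 3 = 12$)
$\left(g{\left(9 \right)} + p{\left(-1 \right)}\right)^{2} = \left(12 + \left(2 - 1\right)\right)^{2} = \left(12 + 1\right)^{2} = 13^{2} = 169$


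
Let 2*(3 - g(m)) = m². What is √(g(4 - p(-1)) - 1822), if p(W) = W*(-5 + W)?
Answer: I*√1821 ≈ 42.673*I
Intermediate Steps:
g(m) = 3 - m²/2
√(g(4 - p(-1)) - 1822) = √((3 - (4 - (-1)*(-5 - 1))²/2) - 1822) = √((3 - (4 - (-1)*(-6))²/2) - 1822) = √((3 - (4 - 1*6)²/2) - 1822) = √((3 - (4 - 6)²/2) - 1822) = √((3 - ½*(-2)²) - 1822) = √((3 - ½*4) - 1822) = √((3 - 2) - 1822) = √(1 - 1822) = √(-1821) = I*√1821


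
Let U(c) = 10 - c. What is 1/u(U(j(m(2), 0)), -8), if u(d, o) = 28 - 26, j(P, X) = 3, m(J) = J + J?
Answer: ½ ≈ 0.50000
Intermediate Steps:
m(J) = 2*J
u(d, o) = 2
1/u(U(j(m(2), 0)), -8) = 1/2 = ½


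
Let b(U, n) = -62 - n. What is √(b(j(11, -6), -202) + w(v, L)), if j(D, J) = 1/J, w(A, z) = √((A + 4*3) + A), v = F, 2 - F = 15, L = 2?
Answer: √(140 + I*√14) ≈ 11.833 + 0.1581*I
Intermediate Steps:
F = -13 (F = 2 - 1*15 = 2 - 15 = -13)
v = -13
w(A, z) = √(12 + 2*A) (w(A, z) = √((A + 12) + A) = √((12 + A) + A) = √(12 + 2*A))
√(b(j(11, -6), -202) + w(v, L)) = √((-62 - 1*(-202)) + √(12 + 2*(-13))) = √((-62 + 202) + √(12 - 26)) = √(140 + √(-14)) = √(140 + I*√14)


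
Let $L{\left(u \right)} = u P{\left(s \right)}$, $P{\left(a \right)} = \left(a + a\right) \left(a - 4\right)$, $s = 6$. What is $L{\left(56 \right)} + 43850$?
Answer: $45194$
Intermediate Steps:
$P{\left(a \right)} = 2 a \left(-4 + a\right)$
$L{\left(u \right)} = 24 u$ ($L{\left(u \right)} = u 2 \cdot 6 \left(-4 + 6\right) = u 2 \cdot 6 \cdot 2 = u 24 = 24 u$)
$L{\left(56 \right)} + 43850 = 24 \cdot 56 + 43850 = 1344 + 43850 = 45194$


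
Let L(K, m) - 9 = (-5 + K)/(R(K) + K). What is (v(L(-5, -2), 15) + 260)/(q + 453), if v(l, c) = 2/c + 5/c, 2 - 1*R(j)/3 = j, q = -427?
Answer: 3907/390 ≈ 10.018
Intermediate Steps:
R(j) = 6 - 3*j
L(K, m) = 9 + (-5 + K)/(6 - 2*K) (L(K, m) = 9 + (-5 + K)/((6 - 3*K) + K) = 9 + (-5 + K)/(6 - 2*K))
v(l, c) = 7/c
(v(L(-5, -2), 15) + 260)/(q + 453) = (7/15 + 260)/(-427 + 453) = (7*(1/15) + 260)/26 = (7/15 + 260)*(1/26) = (3907/15)*(1/26) = 3907/390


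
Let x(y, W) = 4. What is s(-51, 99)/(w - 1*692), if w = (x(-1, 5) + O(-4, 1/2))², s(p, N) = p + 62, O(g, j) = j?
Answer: -44/2687 ≈ -0.016375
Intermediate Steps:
s(p, N) = 62 + p
w = 81/4 (w = (4 + 1/2)² = (4 + ½)² = (9/2)² = 81/4 ≈ 20.250)
s(-51, 99)/(w - 1*692) = (62 - 51)/(81/4 - 1*692) = 11/(81/4 - 692) = 11/(-2687/4) = 11*(-4/2687) = -44/2687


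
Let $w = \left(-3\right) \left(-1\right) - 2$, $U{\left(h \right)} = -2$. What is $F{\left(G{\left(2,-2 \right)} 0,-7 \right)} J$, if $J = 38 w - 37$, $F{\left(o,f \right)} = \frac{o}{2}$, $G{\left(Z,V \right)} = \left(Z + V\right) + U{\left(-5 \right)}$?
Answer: $0$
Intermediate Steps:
$G{\left(Z,V \right)} = -2 + V + Z$ ($G{\left(Z,V \right)} = \left(Z + V\right) - 2 = \left(V + Z\right) - 2 = -2 + V + Z$)
$F{\left(o,f \right)} = \frac{o}{2}$ ($F{\left(o,f \right)} = o \frac{1}{2} = \frac{o}{2}$)
$w = 1$ ($w = 3 - 2 = 1$)
$J = 1$ ($J = 38 \cdot 1 - 37 = 38 - 37 = 1$)
$F{\left(G{\left(2,-2 \right)} 0,-7 \right)} J = \frac{\left(-2 - 2 + 2\right) 0}{2} \cdot 1 = \frac{\left(-2\right) 0}{2} \cdot 1 = \frac{1}{2} \cdot 0 \cdot 1 = 0 \cdot 1 = 0$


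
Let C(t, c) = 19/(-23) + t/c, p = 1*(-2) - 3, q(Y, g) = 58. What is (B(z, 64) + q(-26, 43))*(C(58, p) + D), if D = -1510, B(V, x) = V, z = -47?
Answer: -1925869/115 ≈ -16747.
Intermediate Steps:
p = -5 (p = -2 - 3 = -5)
C(t, c) = -19/23 + t/c (C(t, c) = 19*(-1/23) + t/c = -19/23 + t/c)
(B(z, 64) + q(-26, 43))*(C(58, p) + D) = (-47 + 58)*((-19/23 + 58/(-5)) - 1510) = 11*((-19/23 + 58*(-⅕)) - 1510) = 11*((-19/23 - 58/5) - 1510) = 11*(-1429/115 - 1510) = 11*(-175079/115) = -1925869/115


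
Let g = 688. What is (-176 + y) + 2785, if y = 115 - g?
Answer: 2036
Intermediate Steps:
y = -573 (y = 115 - 1*688 = 115 - 688 = -573)
(-176 + y) + 2785 = (-176 - 573) + 2785 = -749 + 2785 = 2036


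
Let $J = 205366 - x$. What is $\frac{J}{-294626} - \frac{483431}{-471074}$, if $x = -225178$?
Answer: $- \frac{30193371225}{69395324162} \approx -0.43509$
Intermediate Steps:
$J = 430544$ ($J = 205366 - -225178 = 205366 + 225178 = 430544$)
$\frac{J}{-294626} - \frac{483431}{-471074} = \frac{430544}{-294626} - \frac{483431}{-471074} = 430544 \left(- \frac{1}{294626}\right) - - \frac{483431}{471074} = - \frac{215272}{147313} + \frac{483431}{471074} = - \frac{30193371225}{69395324162}$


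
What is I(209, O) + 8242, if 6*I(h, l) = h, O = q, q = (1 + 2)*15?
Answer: 49661/6 ≈ 8276.8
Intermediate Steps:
q = 45 (q = 3*15 = 45)
O = 45
I(h, l) = h/6
I(209, O) + 8242 = (⅙)*209 + 8242 = 209/6 + 8242 = 49661/6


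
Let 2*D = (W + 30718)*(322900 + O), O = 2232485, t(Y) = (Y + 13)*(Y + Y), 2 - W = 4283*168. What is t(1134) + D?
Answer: -880102657224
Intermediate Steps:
W = -719542 (W = 2 - 4283*168 = 2 - 1*719544 = 2 - 719544 = -719542)
t(Y) = 2*Y*(13 + Y) (t(Y) = (13 + Y)*(2*Y) = 2*Y*(13 + Y))
D = -880105258620 (D = ((-719542 + 30718)*(322900 + 2232485))/2 = (-688824*2555385)/2 = (½)*(-1760210517240) = -880105258620)
t(1134) + D = 2*1134*(13 + 1134) - 880105258620 = 2*1134*1147 - 880105258620 = 2601396 - 880105258620 = -880102657224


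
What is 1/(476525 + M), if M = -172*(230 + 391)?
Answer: 1/369713 ≈ 2.7048e-6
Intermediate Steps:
M = -106812 (M = -172*621 = -106812)
1/(476525 + M) = 1/(476525 - 106812) = 1/369713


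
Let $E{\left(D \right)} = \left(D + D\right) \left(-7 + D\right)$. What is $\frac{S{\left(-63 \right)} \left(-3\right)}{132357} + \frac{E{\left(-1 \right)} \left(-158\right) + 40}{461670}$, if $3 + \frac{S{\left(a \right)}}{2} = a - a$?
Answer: $- \frac{53499026}{10184209365} \approx -0.0052531$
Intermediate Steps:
$S{\left(a \right)} = -6$ ($S{\left(a \right)} = -6 + 2 \left(a - a\right) = -6 + 2 \cdot 0 = -6 + 0 = -6$)
$E{\left(D \right)} = 2 D \left(-7 + D\right)$
$\frac{S{\left(-63 \right)} \left(-3\right)}{132357} + \frac{E{\left(-1 \right)} \left(-158\right) + 40}{461670} = \frac{\left(-6\right) \left(-3\right)}{132357} + \frac{2 \left(-1\right) \left(-7 - 1\right) \left(-158\right) + 40}{461670} = 18 \cdot \frac{1}{132357} + \left(2 \left(-1\right) \left(-8\right) \left(-158\right) + 40\right) \frac{1}{461670} = \frac{6}{44119} + \left(16 \left(-158\right) + 40\right) \frac{1}{461670} = \frac{6}{44119} + \left(-2528 + 40\right) \frac{1}{461670} = \frac{6}{44119} - \frac{1244}{230835} = - \frac{53499026}{10184209365}$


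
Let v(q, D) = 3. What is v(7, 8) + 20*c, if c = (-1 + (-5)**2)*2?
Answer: 963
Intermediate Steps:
c = 48 (c = (-1 + 25)*2 = 24*2 = 48)
v(7, 8) + 20*c = 3 + 20*48 = 3 + 960 = 963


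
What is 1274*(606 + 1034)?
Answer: 2089360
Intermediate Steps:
1274*(606 + 1034) = 1274*1640 = 2089360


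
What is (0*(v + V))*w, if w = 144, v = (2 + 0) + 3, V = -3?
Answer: 0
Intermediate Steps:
v = 5 (v = 2 + 3 = 5)
(0*(v + V))*w = (0*(5 - 3))*144 = (0*2)*144 = 0*144 = 0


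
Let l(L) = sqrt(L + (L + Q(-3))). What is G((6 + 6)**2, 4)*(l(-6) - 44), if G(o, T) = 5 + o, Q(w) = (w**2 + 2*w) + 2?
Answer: -6556 + 149*I*sqrt(7) ≈ -6556.0 + 394.22*I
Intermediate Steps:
Q(w) = 2 + w**2 + 2*w
l(L) = sqrt(5 + 2*L) (l(L) = sqrt(L + (L + (2 + (-3)**2 + 2*(-3)))) = sqrt(L + (L + (2 + 9 - 6))) = sqrt(L + (L + 5)) = sqrt(L + (5 + L)) = sqrt(5 + 2*L))
G((6 + 6)**2, 4)*(l(-6) - 44) = (5 + (6 + 6)**2)*(sqrt(5 + 2*(-6)) - 44) = (5 + 12**2)*(sqrt(5 - 12) - 44) = (5 + 144)*(sqrt(-7) - 44) = 149*(I*sqrt(7) - 44) = 149*(-44 + I*sqrt(7)) = -6556 + 149*I*sqrt(7)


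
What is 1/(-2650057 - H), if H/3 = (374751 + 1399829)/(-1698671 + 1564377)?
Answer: -67147/177940715509 ≈ -3.7736e-7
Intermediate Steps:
H = -2661870/67147 (H = 3*((374751 + 1399829)/(-1698671 + 1564377)) = 3*(1774580/(-134294)) = 3*(1774580*(-1/134294)) = 3*(-887290/67147) = -2661870/67147 ≈ -39.642)
1/(-2650057 - H) = 1/(-2650057 - 1*(-2661870/67147)) = 1/(-2650057 + 2661870/67147) = 1/(-177940715509/67147) = -67147/177940715509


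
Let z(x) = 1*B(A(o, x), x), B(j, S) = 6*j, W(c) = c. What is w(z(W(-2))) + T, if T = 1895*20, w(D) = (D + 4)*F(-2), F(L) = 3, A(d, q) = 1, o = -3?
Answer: 37930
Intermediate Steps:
z(x) = 6 (z(x) = 1*(6*1) = 1*6 = 6)
w(D) = 12 + 3*D (w(D) = (D + 4)*3 = (4 + D)*3 = 12 + 3*D)
T = 37900
w(z(W(-2))) + T = (12 + 3*6) + 37900 = (12 + 18) + 37900 = 30 + 37900 = 37930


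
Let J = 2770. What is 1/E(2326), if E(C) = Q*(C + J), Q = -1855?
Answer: -1/9453080 ≈ -1.0579e-7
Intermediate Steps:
E(C) = -5138350 - 1855*C (E(C) = -1855*(C + 2770) = -1855*(2770 + C) = -5138350 - 1855*C)
1/E(2326) = 1/(-5138350 - 1855*2326) = 1/(-5138350 - 4314730) = 1/(-9453080) = -1/9453080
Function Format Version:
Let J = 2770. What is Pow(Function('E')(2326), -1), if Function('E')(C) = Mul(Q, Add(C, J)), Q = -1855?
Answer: Rational(-1, 9453080) ≈ -1.0579e-7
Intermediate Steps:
Function('E')(C) = Add(-5138350, Mul(-1855, C)) (Function('E')(C) = Mul(-1855, Add(C, 2770)) = Mul(-1855, Add(2770, C)) = Add(-5138350, Mul(-1855, C)))
Pow(Function('E')(2326), -1) = Pow(Add(-5138350, Mul(-1855, 2326)), -1) = Pow(Add(-5138350, -4314730), -1) = Pow(-9453080, -1) = Rational(-1, 9453080)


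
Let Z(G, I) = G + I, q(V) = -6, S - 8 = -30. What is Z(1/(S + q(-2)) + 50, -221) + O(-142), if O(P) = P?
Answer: -8765/28 ≈ -313.04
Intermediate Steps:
S = -22 (S = 8 - 30 = -22)
Z(1/(S + q(-2)) + 50, -221) + O(-142) = ((1/(-22 - 6) + 50) - 221) - 142 = ((1/(-28) + 50) - 221) - 142 = ((-1/28 + 50) - 221) - 142 = (1399/28 - 221) - 142 = -4789/28 - 142 = -8765/28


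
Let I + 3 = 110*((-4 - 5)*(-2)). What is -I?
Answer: -1977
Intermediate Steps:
I = 1977 (I = -3 + 110*((-4 - 5)*(-2)) = -3 + 110*(-9*(-2)) = -3 + 110*18 = -3 + 1980 = 1977)
-I = -1*1977 = -1977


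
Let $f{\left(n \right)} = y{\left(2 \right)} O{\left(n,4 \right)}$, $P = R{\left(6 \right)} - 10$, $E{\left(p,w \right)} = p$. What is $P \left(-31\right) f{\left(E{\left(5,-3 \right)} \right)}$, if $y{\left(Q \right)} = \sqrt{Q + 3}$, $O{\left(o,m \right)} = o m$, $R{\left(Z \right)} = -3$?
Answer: $8060 \sqrt{5} \approx 18023.0$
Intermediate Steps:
$O{\left(o,m \right)} = m o$
$y{\left(Q \right)} = \sqrt{3 + Q}$
$P = -13$ ($P = -3 - 10 = -13$)
$f{\left(n \right)} = 4 n \sqrt{5}$ ($f{\left(n \right)} = \sqrt{3 + 2} \cdot 4 n = \sqrt{5} \cdot 4 n = 4 n \sqrt{5}$)
$P \left(-31\right) f{\left(E{\left(5,-3 \right)} \right)} = \left(-13\right) \left(-31\right) 4 \cdot 5 \sqrt{5} = 403 \cdot 20 \sqrt{5} = 8060 \sqrt{5}$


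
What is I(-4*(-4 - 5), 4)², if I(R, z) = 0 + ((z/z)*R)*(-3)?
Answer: 11664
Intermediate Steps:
I(R, z) = -3*R (I(R, z) = 0 + (1*R)*(-3) = 0 + R*(-3) = 0 - 3*R = -3*R)
I(-4*(-4 - 5), 4)² = (-(-12)*(-4 - 5))² = (-(-12)*(-9))² = (-3*36)² = (-108)² = 11664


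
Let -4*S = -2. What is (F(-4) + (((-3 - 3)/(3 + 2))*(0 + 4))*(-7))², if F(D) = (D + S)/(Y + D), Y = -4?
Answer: 7414729/6400 ≈ 1158.6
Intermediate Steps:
S = ½ (S = -¼*(-2) = ½ ≈ 0.50000)
F(D) = (½ + D)/(-4 + D) (F(D) = (D + ½)/(-4 + D) = (½ + D)/(-4 + D))
(F(-4) + (((-3 - 3)/(3 + 2))*(0 + 4))*(-7))² = ((½ - 4)/(-4 - 4) + (((-3 - 3)/(3 + 2))*(0 + 4))*(-7))² = (-7/2/(-8) + (-6/5*4)*(-7))² = (-⅛*(-7/2) + (-6*⅕*4)*(-7))² = (7/16 - 6/5*4*(-7))² = (7/16 - 24/5*(-7))² = (7/16 + 168/5)² = (2723/80)² = 7414729/6400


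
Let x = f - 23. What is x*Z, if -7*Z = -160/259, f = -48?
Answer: -11360/1813 ≈ -6.2659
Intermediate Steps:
x = -71 (x = -48 - 23 = -71)
Z = 160/1813 (Z = -(-160)/(7*259) = -1/7*(-160/259) = 160/1813 ≈ 0.088251)
x*Z = -71*160/1813 = -11360/1813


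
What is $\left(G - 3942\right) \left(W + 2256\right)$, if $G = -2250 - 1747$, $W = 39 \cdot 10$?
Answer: $-21006594$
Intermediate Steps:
$W = 390$
$G = -3997$ ($G = -2250 - 1747 = -3997$)
$\left(G - 3942\right) \left(W + 2256\right) = \left(-3997 - 3942\right) \left(390 + 2256\right) = \left(-7939\right) 2646 = -21006594$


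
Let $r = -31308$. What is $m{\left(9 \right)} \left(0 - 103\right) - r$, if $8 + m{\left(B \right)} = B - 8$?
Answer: $32029$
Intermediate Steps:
$m{\left(B \right)} = -16 + B$ ($m{\left(B \right)} = -8 + \left(B - 8\right) = -8 + \left(-8 + B\right) = -16 + B$)
$m{\left(9 \right)} \left(0 - 103\right) - r = \left(-16 + 9\right) \left(0 - 103\right) - -31308 = \left(-7\right) \left(-103\right) + 31308 = 721 + 31308 = 32029$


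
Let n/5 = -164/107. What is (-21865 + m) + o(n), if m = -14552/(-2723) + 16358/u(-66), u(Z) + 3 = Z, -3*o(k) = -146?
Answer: -4142544167/187887 ≈ -22048.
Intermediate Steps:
n = -820/107 (n = 5*(-164/107) = -820/107 ≈ -7.6636)
o(k) = 146/3 (o(k) = -1/3*(-146) = 146/3)
u(Z) = -3 + Z
m = -43538746/187887 (m = -14552/(-2723) + 16358/(-3 - 66) = -14552*(-1/2723) + 16358/(-69) = 14552/2723 + 16358*(-1/69) = 14552/2723 - 16358/69 = -43538746/187887 ≈ -231.73)
(-21865 + m) + o(n) = (-21865 - 43538746/187887) + 146/3 = -4151688001/187887 + 146/3 = -4142544167/187887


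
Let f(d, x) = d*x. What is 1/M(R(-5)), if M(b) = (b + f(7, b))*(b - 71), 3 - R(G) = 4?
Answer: 1/576 ≈ 0.0017361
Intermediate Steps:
R(G) = -1 (R(G) = 3 - 1*4 = 3 - 4 = -1)
M(b) = 8*b*(-71 + b) (M(b) = (b + 7*b)*(b - 71) = (8*b)*(-71 + b) = 8*b*(-71 + b))
1/M(R(-5)) = 1/(8*(-1)*(-71 - 1)) = 1/(8*(-1)*(-72)) = 1/576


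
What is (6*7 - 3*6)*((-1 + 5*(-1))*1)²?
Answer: 864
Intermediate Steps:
(6*7 - 3*6)*((-1 + 5*(-1))*1)² = (42 - 18)*((-1 - 5)*1)² = 24*(-6*1)² = 24*(-6)² = 24*36 = 864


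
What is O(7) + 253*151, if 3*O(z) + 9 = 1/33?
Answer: 3781801/99 ≈ 38200.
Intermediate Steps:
O(z) = -296/99 (O(z) = -3 + (⅓)/33 = -3 + (⅓)*(1/33) = -3 + 1/99 = -296/99)
O(7) + 253*151 = -296/99 + 253*151 = -296/99 + 38203 = 3781801/99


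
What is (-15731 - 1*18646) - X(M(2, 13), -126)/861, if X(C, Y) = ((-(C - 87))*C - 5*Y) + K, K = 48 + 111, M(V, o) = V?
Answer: -4228508/123 ≈ -34378.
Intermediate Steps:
K = 159
X(C, Y) = 159 - 5*Y + C*(87 - C) (X(C, Y) = ((-(C - 87))*C - 5*Y) + 159 = ((-(-87 + C))*C - 5*Y) + 159 = ((87 - C)*C - 5*Y) + 159 = (C*(87 - C) - 5*Y) + 159 = (-5*Y + C*(87 - C)) + 159 = 159 - 5*Y + C*(87 - C))
(-15731 - 1*18646) - X(M(2, 13), -126)/861 = (-15731 - 1*18646) - (159 - 1*2² - 5*(-126) + 87*2)/861 = (-15731 - 18646) - (159 - 1*4 + 630 + 174)/861 = -34377 - (159 - 4 + 630 + 174)/861 = -34377 - 959/861 = -34377 - 1*137/123 = -34377 - 137/123 = -4228508/123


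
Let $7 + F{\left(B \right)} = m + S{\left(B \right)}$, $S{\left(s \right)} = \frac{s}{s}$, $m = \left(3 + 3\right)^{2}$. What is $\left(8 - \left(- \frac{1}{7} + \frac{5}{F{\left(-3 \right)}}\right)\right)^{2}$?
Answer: $\frac{112225}{1764} \approx 63.62$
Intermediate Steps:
$m = 36$ ($m = 6^{2} = 36$)
$S{\left(s \right)} = 1$
$F{\left(B \right)} = 30$ ($F{\left(B \right)} = -7 + \left(36 + 1\right) = -7 + 37 = 30$)
$\left(8 - \left(- \frac{1}{7} + \frac{5}{F{\left(-3 \right)}}\right)\right)^{2} = \left(8 - \left(- \frac{1}{7} + \frac{1}{6}\right)\right)^{2} = \left(8 - \frac{1}{42}\right)^{2} = \left(\frac{335}{42}\right)^{2} = \frac{112225}{1764}$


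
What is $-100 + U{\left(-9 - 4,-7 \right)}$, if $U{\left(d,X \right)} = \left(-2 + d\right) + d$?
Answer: $-128$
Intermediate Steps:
$U{\left(d,X \right)} = -2 + 2 d$
$-100 + U{\left(-9 - 4,-7 \right)} = -100 + \left(-2 + 2 \left(-9 - 4\right)\right) = -100 + \left(-2 + 2 \left(-13\right)\right) = -100 - 28 = -128$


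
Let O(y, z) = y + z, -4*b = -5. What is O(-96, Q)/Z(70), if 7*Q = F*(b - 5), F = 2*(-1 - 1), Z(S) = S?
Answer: -657/490 ≈ -1.3408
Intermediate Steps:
b = 5/4 (b = -¼*(-5) = 5/4 ≈ 1.2500)
F = -4 (F = 2*(-2) = -4)
Q = 15/7 (Q = (-4*(5/4 - 5))/7 = (-4*(-15/4))/7 = (⅐)*15 = 15/7 ≈ 2.1429)
O(-96, Q)/Z(70) = (-96 + 15/7)/70 = -657/7*1/70 = -657/490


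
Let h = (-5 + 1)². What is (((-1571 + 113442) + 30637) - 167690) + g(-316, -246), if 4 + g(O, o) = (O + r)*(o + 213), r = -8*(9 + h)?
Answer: -8158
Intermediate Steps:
h = 16 (h = (-4)² = 16)
r = -200 (r = -8*(9 + 16) = -8*25 = -200)
g(O, o) = -4 + (-200 + O)*(213 + o) (g(O, o) = -4 + (O - 200)*(o + 213) = -4 + (-200 + O)*(213 + o))
(((-1571 + 113442) + 30637) - 167690) + g(-316, -246) = (((-1571 + 113442) + 30637) - 167690) + (-42604 - 200*(-246) + 213*(-316) - 316*(-246)) = ((111871 + 30637) - 167690) + (-42604 + 49200 - 67308 + 77736) = (142508 - 167690) + 17024 = -25182 + 17024 = -8158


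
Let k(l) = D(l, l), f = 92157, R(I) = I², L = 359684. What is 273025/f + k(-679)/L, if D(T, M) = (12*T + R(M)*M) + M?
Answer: -1105848780287/1274899938 ≈ -867.40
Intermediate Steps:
D(T, M) = M + M³ + 12*T (D(T, M) = (12*T + M²*M) + M = (12*T + M³) + M = (M³ + 12*T) + M = M + M³ + 12*T)
k(l) = l³ + 13*l (k(l) = l + l³ + 12*l = l³ + 13*l)
273025/f + k(-679)/L = 273025/92157 - 679*(13 + (-679)²)/359684 = 273025*(1/92157) - 679*(13 + 461041)*(1/359684) = 273025/92157 - 679*461054*(1/359684) = 273025/92157 - 313055666*1/359684 = 273025/92157 - 156527833/179842 = -1105848780287/1274899938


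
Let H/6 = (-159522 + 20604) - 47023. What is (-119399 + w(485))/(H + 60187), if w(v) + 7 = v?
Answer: 118921/1055459 ≈ 0.11267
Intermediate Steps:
w(v) = -7 + v
H = -1115646 (H = 6*((-159522 + 20604) - 47023) = 6*(-138918 - 47023) = 6*(-185941) = -1115646)
(-119399 + w(485))/(H + 60187) = (-119399 + (-7 + 485))/(-1115646 + 60187) = (-119399 + 478)/(-1055459) = -118921*(-1/1055459) = 118921/1055459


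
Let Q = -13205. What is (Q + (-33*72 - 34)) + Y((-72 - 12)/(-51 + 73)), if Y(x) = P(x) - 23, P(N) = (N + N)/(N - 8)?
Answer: -1016428/65 ≈ -15637.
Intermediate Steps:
P(N) = 2*N/(-8 + N) (P(N) = (2*N)/(-8 + N) = 2*N/(-8 + N))
Y(x) = -23 + 2*x/(-8 + x) (Y(x) = 2*x/(-8 + x) - 23 = -23 + 2*x/(-8 + x))
(Q + (-33*72 - 34)) + Y((-72 - 12)/(-51 + 73)) = (-13205 + (-33*72 - 34)) + (184 - 21*(-72 - 12)/(-51 + 73))/(-8 + (-72 - 12)/(-51 + 73)) = (-13205 + (-2376 - 34)) + (184 - (-1764)/22)/(-8 - 84/22) = (-13205 - 2410) + (184 - (-1764)/22)/(-8 - 84*1/22) = -15615 + (184 - 21*(-42/11))/(-8 - 42/11) = -15615 + (184 + 882/11)/(-130/11) = -15615 - 11/130*2906/11 = -15615 - 1453/65 = -1016428/65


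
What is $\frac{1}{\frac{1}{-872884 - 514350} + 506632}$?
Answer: $\frac{1387234}{702817135887} \approx 1.9738 \cdot 10^{-6}$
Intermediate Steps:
$\frac{1}{\frac{1}{-872884 - 514350} + 506632} = \frac{1}{\frac{1}{-1387234} + 506632} = \frac{1}{- \frac{1}{1387234} + 506632} = \frac{1}{\frac{702817135887}{1387234}} = \frac{1387234}{702817135887}$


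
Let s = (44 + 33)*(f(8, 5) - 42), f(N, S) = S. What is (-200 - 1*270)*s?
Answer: 1339030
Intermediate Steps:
s = -2849 (s = (44 + 33)*(5 - 42) = 77*(-37) = -2849)
(-200 - 1*270)*s = (-200 - 1*270)*(-2849) = (-200 - 270)*(-2849) = -470*(-2849) = 1339030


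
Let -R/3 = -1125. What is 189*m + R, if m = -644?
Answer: -118341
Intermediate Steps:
R = 3375 (R = -3*(-1125) = 3375)
189*m + R = 189*(-644) + 3375 = -121716 + 3375 = -118341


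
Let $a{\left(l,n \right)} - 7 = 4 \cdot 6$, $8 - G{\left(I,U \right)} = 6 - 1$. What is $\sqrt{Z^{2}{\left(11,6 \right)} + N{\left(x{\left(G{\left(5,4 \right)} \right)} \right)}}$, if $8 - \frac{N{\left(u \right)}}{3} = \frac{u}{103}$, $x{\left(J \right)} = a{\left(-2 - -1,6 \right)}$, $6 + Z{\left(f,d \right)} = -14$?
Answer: $\frac{\sqrt{4488637}}{103} \approx 20.569$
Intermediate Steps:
$Z{\left(f,d \right)} = -20$ ($Z{\left(f,d \right)} = -6 - 14 = -20$)
$G{\left(I,U \right)} = 3$ ($G{\left(I,U \right)} = 8 - \left(6 - 1\right) = 8 - 5 = 3$)
$a{\left(l,n \right)} = 31$ ($a{\left(l,n \right)} = 7 + 4 \cdot 6 = 7 + 24 = 31$)
$x{\left(J \right)} = 31$
$N{\left(u \right)} = 24 - \frac{3 u}{103}$ ($N{\left(u \right)} = 24 - 3 \frac{u}{103} = 24 - \frac{3 u}{103}$)
$\sqrt{Z^{2}{\left(11,6 \right)} + N{\left(x{\left(G{\left(5,4 \right)} \right)} \right)}} = \sqrt{\left(-20\right)^{2} + \left(24 - \frac{93}{103}\right)} = \sqrt{400 + \left(24 - \frac{93}{103}\right)} = \sqrt{400 + \frac{2379}{103}} = \sqrt{\frac{43579}{103}} = \frac{\sqrt{4488637}}{103}$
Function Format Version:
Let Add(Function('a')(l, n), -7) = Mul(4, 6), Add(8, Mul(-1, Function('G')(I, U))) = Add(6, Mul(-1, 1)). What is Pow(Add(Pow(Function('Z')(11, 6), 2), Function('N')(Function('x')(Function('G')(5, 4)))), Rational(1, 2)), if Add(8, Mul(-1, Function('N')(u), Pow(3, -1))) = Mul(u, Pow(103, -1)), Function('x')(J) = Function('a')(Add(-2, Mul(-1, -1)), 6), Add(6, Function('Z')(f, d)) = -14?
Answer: Mul(Rational(1, 103), Pow(4488637, Rational(1, 2))) ≈ 20.569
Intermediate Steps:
Function('Z')(f, d) = -20 (Function('Z')(f, d) = Add(-6, -14) = -20)
Function('G')(I, U) = 3 (Function('G')(I, U) = Add(8, Mul(-1, Add(6, Mul(-1, 1)))) = Add(8, Mul(-1, Add(6, -1))) = Add(8, Mul(-1, 5)) = Add(8, -5) = 3)
Function('a')(l, n) = 31 (Function('a')(l, n) = Add(7, Mul(4, 6)) = Add(7, 24) = 31)
Function('x')(J) = 31
Function('N')(u) = Add(24, Mul(Rational(-3, 103), u)) (Function('N')(u) = Add(24, Mul(-3, Mul(u, Pow(103, -1)))) = Add(24, Mul(-3, Mul(u, Rational(1, 103)))) = Add(24, Mul(-3, Mul(Rational(1, 103), u))) = Add(24, Mul(Rational(-3, 103), u)))
Pow(Add(Pow(Function('Z')(11, 6), 2), Function('N')(Function('x')(Function('G')(5, 4)))), Rational(1, 2)) = Pow(Add(Pow(-20, 2), Add(24, Mul(Rational(-3, 103), 31))), Rational(1, 2)) = Pow(Add(400, Add(24, Rational(-93, 103))), Rational(1, 2)) = Pow(Add(400, Rational(2379, 103)), Rational(1, 2)) = Pow(Rational(43579, 103), Rational(1, 2)) = Mul(Rational(1, 103), Pow(4488637, Rational(1, 2)))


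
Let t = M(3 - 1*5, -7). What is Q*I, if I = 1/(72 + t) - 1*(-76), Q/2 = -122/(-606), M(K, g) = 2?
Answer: 114375/3737 ≈ 30.606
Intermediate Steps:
t = 2
Q = 122/303 (Q = 2*(-122/(-606)) = 2*(-122*(-1/606)) = 2*(61/303) = 122/303 ≈ 0.40264)
I = 5625/74 (I = 1/(72 + 2) - 1*(-76) = 1/74 + 76 = 5625/74 ≈ 76.014)
Q*I = (122/303)*(5625/74) = 114375/3737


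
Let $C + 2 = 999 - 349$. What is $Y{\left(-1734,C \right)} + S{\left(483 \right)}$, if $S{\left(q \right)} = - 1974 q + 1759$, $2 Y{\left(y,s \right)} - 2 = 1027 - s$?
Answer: $- \frac{1902985}{2} \approx -9.5149 \cdot 10^{5}$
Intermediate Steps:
$C = 648$ ($C = -2 + \left(999 - 349\right) = -2 + 650 = 648$)
$Y{\left(y,s \right)} = \frac{1029}{2} - \frac{s}{2}$ ($Y{\left(y,s \right)} = 1 + \frac{1027 - s}{2} = 1 - \left(- \frac{1027}{2} + \frac{s}{2}\right) = \frac{1029}{2} - \frac{s}{2}$)
$S{\left(q \right)} = 1759 - 1974 q$
$Y{\left(-1734,C \right)} + S{\left(483 \right)} = \left(\frac{1029}{2} - 324\right) + \left(1759 - 953442\right) = \frac{381}{2} - 951683 = - \frac{1902985}{2}$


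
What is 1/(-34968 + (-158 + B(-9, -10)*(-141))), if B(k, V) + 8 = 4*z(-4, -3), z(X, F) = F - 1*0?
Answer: -1/32306 ≈ -3.0954e-5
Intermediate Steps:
z(X, F) = F (z(X, F) = F + 0 = F)
B(k, V) = -20 (B(k, V) = -8 + 4*(-3) = -8 - 12 = -20)
1/(-34968 + (-158 + B(-9, -10)*(-141))) = 1/(-34968 + (-158 - 20*(-141))) = 1/(-34968 + (-158 + 2820)) = 1/(-34968 + 2662) = 1/(-32306) = -1/32306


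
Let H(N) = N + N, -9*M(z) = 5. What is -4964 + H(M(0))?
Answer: -44686/9 ≈ -4965.1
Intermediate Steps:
M(z) = -5/9 (M(z) = -1/9*5 = -5/9)
H(N) = 2*N
-4964 + H(M(0)) = -4964 + 2*(-5/9) = -4964 - 10/9 = -44686/9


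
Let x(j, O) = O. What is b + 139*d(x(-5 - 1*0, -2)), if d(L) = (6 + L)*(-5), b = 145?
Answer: -2635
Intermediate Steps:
d(L) = -30 - 5*L
b + 139*d(x(-5 - 1*0, -2)) = 145 + 139*(-30 - 5*(-2)) = 145 + 139*(-30 + 10) = 145 + 139*(-20) = 145 - 2780 = -2635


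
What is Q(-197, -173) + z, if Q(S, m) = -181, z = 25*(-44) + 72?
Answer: -1209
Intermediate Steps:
z = -1028 (z = -1100 + 72 = -1028)
Q(-197, -173) + z = -181 - 1028 = -1209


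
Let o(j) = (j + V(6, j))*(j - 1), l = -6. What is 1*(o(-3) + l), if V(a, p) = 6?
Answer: -18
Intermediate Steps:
o(j) = (-1 + j)*(6 + j) (o(j) = (j + 6)*(j - 1) = (6 + j)*(-1 + j) = (-1 + j)*(6 + j))
1*(o(-3) + l) = 1*((-6 + (-3)² + 5*(-3)) - 6) = 1*((-6 + 9 - 15) - 6) = 1*(-12 - 6) = 1*(-18) = -18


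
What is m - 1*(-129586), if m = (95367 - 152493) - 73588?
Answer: -1128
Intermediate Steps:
m = -130714 (m = -57126 - 73588 = -130714)
m - 1*(-129586) = -130714 - 1*(-129586) = -130714 + 129586 = -1128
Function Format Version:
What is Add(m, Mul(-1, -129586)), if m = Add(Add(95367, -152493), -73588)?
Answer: -1128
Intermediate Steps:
m = -130714 (m = Add(-57126, -73588) = -130714)
Add(m, Mul(-1, -129586)) = Add(-130714, Mul(-1, -129586)) = Add(-130714, 129586) = -1128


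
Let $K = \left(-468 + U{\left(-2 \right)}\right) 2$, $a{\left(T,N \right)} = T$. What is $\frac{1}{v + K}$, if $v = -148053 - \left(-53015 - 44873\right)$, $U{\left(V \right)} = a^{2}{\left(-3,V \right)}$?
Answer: $- \frac{1}{51083} \approx -1.9576 \cdot 10^{-5}$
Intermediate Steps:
$U{\left(V \right)} = 9$ ($U{\left(V \right)} = \left(-3\right)^{2} = 9$)
$K = -918$ ($K = \left(-468 + 9\right) 2 = \left(-459\right) 2 = -918$)
$v = -50165$ ($v = -148053 - -97888 = -148053 + 97888 = -50165$)
$\frac{1}{v + K} = \frac{1}{-50165 - 918} = \frac{1}{-51083} = - \frac{1}{51083}$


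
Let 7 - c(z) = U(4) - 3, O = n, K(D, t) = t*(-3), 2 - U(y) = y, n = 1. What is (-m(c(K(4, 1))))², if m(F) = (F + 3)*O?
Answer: 225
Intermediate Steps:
U(y) = 2 - y
K(D, t) = -3*t
O = 1
c(z) = 12 (c(z) = 7 - ((2 - 1*4) - 3) = 7 - ((2 - 4) - 3) = 7 - (-2 - 3) = 7 - 1*(-5) = 7 + 5 = 12)
m(F) = 3 + F (m(F) = (F + 3)*1 = (3 + F)*1 = 3 + F)
(-m(c(K(4, 1))))² = (-(3 + 12))² = (-1*15)² = (-15)² = 225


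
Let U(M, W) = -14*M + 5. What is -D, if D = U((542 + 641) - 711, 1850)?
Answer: 6603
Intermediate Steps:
U(M, W) = 5 - 14*M
D = -6603 (D = 5 - 14*((542 + 641) - 711) = 5 - 14*(1183 - 711) = 5 - 14*472 = 5 - 6608 = -6603)
-D = -1*(-6603) = 6603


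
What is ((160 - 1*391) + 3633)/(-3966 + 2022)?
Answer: -7/4 ≈ -1.7500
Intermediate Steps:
((160 - 1*391) + 3633)/(-3966 + 2022) = ((160 - 391) + 3633)/(-1944) = (-231 + 3633)*(-1/1944) = 3402*(-1/1944) = -7/4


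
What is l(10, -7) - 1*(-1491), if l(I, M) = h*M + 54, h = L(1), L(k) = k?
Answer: 1538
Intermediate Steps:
h = 1
l(I, M) = 54 + M (l(I, M) = 1*M + 54 = M + 54 = 54 + M)
l(10, -7) - 1*(-1491) = (54 - 7) - 1*(-1491) = 47 + 1491 = 1538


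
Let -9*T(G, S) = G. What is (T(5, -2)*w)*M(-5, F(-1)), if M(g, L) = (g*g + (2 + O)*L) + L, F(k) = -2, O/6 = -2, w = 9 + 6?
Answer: -1075/3 ≈ -358.33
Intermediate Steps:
T(G, S) = -G/9
w = 15
O = -12 (O = 6*(-2) = -12)
M(g, L) = g² - 9*L (M(g, L) = (g*g + (2 - 12)*L) + L = (g² - 10*L) + L = g² - 9*L)
(T(5, -2)*w)*M(-5, F(-1)) = (-⅑*5*15)*((-5)² - 9*(-2)) = (-5/9*15)*(25 + 18) = -25/3*43 = -1075/3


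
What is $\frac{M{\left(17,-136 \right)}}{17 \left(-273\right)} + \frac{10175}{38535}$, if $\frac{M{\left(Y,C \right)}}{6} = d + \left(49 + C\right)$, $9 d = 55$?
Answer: $\frac{144889}{393057} \approx 0.36862$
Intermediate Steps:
$d = \frac{55}{9}$ ($d = \frac{1}{9} \cdot 55 = \frac{55}{9} \approx 6.1111$)
$M{\left(Y,C \right)} = \frac{992}{3} + 6 C$ ($M{\left(Y,C \right)} = 6 \left(\frac{55}{9} + \left(49 + C\right)\right) = 6 \left(\frac{496}{9} + C\right) = \frac{992}{3} + 6 C$)
$\frac{M{\left(17,-136 \right)}}{17 \left(-273\right)} + \frac{10175}{38535} = \frac{\frac{992}{3} + 6 \left(-136\right)}{17 \left(-273\right)} + \frac{10175}{38535} = \frac{\frac{992}{3} - 816}{-4641} + 10175 \cdot \frac{1}{38535} = \left(- \frac{1456}{3}\right) \left(- \frac{1}{4641}\right) + \frac{2035}{7707} = \frac{16}{153} + \frac{2035}{7707} = \frac{144889}{393057}$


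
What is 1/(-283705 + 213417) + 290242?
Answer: 20400529695/70288 ≈ 2.9024e+5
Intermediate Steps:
1/(-283705 + 213417) + 290242 = 1/(-70288) + 290242 = -1/70288 + 290242 = 20400529695/70288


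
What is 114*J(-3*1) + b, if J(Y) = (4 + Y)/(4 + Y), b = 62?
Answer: 176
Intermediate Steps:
J(Y) = 1
114*J(-3*1) + b = 114*1 + 62 = 114 + 62 = 176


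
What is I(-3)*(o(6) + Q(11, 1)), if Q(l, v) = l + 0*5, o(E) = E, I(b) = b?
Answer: -51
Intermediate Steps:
Q(l, v) = l (Q(l, v) = l + 0 = l)
I(-3)*(o(6) + Q(11, 1)) = -3*(6 + 11) = -3*17 = -51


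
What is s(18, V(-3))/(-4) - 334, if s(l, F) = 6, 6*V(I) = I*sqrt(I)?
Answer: -671/2 ≈ -335.50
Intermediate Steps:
V(I) = I**(3/2)/6 (V(I) = (I*sqrt(I))/6 = I**(3/2)/6)
s(18, V(-3))/(-4) - 334 = 6/(-4) - 334 = 6*(-1/4) - 334 = -3/2 - 334 = -671/2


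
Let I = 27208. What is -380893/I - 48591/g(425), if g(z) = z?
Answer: -78102287/608600 ≈ -128.33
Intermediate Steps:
-380893/I - 48591/g(425) = -380893/27208 - 48591/425 = -380893*1/27208 - 48591*1/425 = -20047/1432 - 48591/425 = -78102287/608600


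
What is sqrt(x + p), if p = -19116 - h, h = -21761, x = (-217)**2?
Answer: 9*sqrt(614) ≈ 223.01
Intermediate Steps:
x = 47089
p = 2645 (p = -19116 - 1*(-21761) = -19116 + 21761 = 2645)
sqrt(x + p) = sqrt(47089 + 2645) = sqrt(49734) = 9*sqrt(614)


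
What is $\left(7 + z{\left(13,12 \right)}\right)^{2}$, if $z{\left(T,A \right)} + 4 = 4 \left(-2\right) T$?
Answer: $10201$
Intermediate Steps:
$z{\left(T,A \right)} = -4 - 8 T$ ($z{\left(T,A \right)} = -4 + 4 \left(-2\right) T = -4 - 8 T$)
$\left(7 + z{\left(13,12 \right)}\right)^{2} = \left(7 - 108\right)^{2} = \left(-101\right)^{2} = 10201$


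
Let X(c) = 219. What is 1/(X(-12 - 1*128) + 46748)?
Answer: 1/46967 ≈ 2.1292e-5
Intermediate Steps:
1/(X(-12 - 1*128) + 46748) = 1/(219 + 46748) = 1/46967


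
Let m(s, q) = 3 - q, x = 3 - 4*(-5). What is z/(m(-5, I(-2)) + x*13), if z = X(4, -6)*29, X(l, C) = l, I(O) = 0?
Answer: 58/151 ≈ 0.38411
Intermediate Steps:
x = 23 (x = 3 + 20 = 23)
z = 116 (z = 4*29 = 116)
z/(m(-5, I(-2)) + x*13) = 116/((3 - 1*0) + 23*13) = 116/((3 + 0) + 299) = 116/(3 + 299) = 116/302 = 116*(1/302) = 58/151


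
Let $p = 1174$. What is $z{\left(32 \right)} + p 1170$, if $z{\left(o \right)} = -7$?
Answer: $1373573$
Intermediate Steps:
$z{\left(32 \right)} + p 1170 = -7 + 1174 \cdot 1170 = -7 + 1373580 = 1373573$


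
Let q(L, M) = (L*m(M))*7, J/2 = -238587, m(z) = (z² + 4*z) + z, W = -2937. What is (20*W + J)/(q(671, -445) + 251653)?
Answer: -535914/919924253 ≈ -0.00058256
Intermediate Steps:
m(z) = z² + 5*z
J = -477174 (J = 2*(-238587) = -477174)
q(L, M) = 7*L*M*(5 + M) (q(L, M) = (L*(M*(5 + M)))*7 = (L*M*(5 + M))*7 = 7*L*M*(5 + M))
(20*W + J)/(q(671, -445) + 251653) = (20*(-2937) - 477174)/(7*671*(-445)*(5 - 445) + 251653) = (-58740 - 477174)/(7*671*(-445)*(-440) + 251653) = -535914/(919672600 + 251653) = -535914/919924253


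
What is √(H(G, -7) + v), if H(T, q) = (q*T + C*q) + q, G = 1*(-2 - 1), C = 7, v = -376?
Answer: I*√411 ≈ 20.273*I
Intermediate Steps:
G = -3 (G = 1*(-3) = -3)
H(T, q) = 8*q + T*q (H(T, q) = (q*T + 7*q) + q = (T*q + 7*q) + q = (7*q + T*q) + q = 8*q + T*q)
√(H(G, -7) + v) = √(-7*(8 - 3) - 376) = √(-7*5 - 376) = √(-35 - 376) = √(-411) = I*√411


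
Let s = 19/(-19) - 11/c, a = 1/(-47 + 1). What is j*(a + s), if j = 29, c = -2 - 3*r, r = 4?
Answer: -1102/161 ≈ -6.8447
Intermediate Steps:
c = -14 (c = -2 - 3*4 = -2 - 12 = -14)
a = -1/46 (a = 1/(-46) = -1/46 ≈ -0.021739)
s = -3/14 (s = 19/(-19) - 11/(-14) = 19*(-1/19) - 11*(-1/14) = -1 + 11/14 = -3/14 ≈ -0.21429)
j*(a + s) = 29*(-1/46 - 3/14) = 29*(-38/161) = -1102/161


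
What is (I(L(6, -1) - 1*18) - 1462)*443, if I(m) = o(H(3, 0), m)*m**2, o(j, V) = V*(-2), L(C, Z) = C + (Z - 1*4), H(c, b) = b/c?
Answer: 3705252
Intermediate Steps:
L(C, Z) = -4 + C + Z (L(C, Z) = C + (Z - 4) = C + (-4 + Z) = -4 + C + Z)
o(j, V) = -2*V
I(m) = -2*m**3 (I(m) = (-2*m)*m**2 = -2*m**3)
(I(L(6, -1) - 1*18) - 1462)*443 = (-2*((-4 + 6 - 1) - 1*18)**3 - 1462)*443 = (-2*(1 - 18)**3 - 1462)*443 = (-2*(-17)**3 - 1462)*443 = (-2*(-4913) - 1462)*443 = (9826 - 1462)*443 = 8364*443 = 3705252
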